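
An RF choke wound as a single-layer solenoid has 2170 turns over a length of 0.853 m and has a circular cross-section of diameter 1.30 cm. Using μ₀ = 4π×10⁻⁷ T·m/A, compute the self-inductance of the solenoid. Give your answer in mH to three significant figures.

A = π(d/2)² = π(6.500×10^-3 m)² = 1.327×10^-4 m².
For a long solenoid, L = μ₀N²A/ℓ.
L = (4π×10⁻⁷)(2170)²(1.327×10^-4)/(0.853 m) = 9.208×10^-4 H.

L ≈ 0.921 mH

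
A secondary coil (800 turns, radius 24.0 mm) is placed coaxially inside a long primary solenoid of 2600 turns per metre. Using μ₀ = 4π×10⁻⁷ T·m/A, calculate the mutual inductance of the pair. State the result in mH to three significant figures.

M ≈ 4.73 mH

The outer solenoid produces a uniform field B₁ = μ₀n₁I₁ across the inner coil,
so the flux linkage is N₂Φ = N₂B₁A₂ = μ₀n₁N₂A₂·I₁, giving M = μ₀n₁N₂A₂.
A₂ = πr² = π(2.400×10^-2 m)² = 1.810×10^-3 m².
M = (4π×10⁻⁷)(2600)(800)(1.810×10^-3) = 4.730×10^-3 H.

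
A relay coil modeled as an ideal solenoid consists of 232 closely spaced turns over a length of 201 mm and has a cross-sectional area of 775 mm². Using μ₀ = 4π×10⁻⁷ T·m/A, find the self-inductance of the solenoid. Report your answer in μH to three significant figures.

L ≈ 261 μH

A = 775 mm² = 7.750×10^-4 m².
For a long solenoid, L = μ₀N²A/ℓ.
L = (4π×10⁻⁷)(232)²(7.750×10^-4)/(0.201 m) = 2.608×10^-4 H.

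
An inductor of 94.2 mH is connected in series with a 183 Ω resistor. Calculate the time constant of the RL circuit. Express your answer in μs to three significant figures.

τ ≈ 515 μs

τ = L/R = (9.420×10^-2 H)/(183 Ω) = 5.148×10^-4 s.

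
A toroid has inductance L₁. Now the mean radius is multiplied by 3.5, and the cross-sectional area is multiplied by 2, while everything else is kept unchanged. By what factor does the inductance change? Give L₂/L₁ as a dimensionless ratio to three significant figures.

L₂/L₁ = 0.571

For a toroid, L ∝ μᵣN²A/R.
L₂/L₁ = (3.5)^-1 × (2) = 0.571.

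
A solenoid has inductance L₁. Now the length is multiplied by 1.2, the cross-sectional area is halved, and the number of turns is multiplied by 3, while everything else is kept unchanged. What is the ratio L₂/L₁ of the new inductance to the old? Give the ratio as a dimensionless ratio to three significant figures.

For a solenoid, L ∝ μᵣN²A/ℓ.
L₂/L₁ = (1.2)^-1 × (0.5) × (3)^2 = 3.75.

L₂/L₁ = 3.75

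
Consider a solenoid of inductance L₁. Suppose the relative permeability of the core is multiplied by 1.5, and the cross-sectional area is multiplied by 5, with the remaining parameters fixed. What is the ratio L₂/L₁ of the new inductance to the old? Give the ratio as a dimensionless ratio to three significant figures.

For a solenoid, L ∝ μᵣN²A/ℓ.
L₂/L₁ = (1.5) × (5) = 7.50.

L₂/L₁ = 7.50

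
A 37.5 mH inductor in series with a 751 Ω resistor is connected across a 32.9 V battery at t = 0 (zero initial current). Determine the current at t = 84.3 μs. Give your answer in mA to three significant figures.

τ = L/R = 3.750×10^-2/751 = 4.993×10^-5 s; final current I_∞ = ε/R = 32.9/751 = 4.381×10^-2 A.
I(t) = I_∞(1 − e^(−t/τ)) with t/τ = 1.688.
I = (4.381×10^-2)(1 − e^(−1.688)) = 3.571×10^-2 A.

I ≈ 35.7 mA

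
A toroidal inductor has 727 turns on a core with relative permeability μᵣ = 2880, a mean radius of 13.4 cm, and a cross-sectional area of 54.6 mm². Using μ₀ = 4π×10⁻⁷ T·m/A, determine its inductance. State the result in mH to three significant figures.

L ≈ 124 mH

For a thin toroid, L = μ₀μᵣN²A/(2πR).
L = (4π×10⁻⁷)(2880)(727)²(5.460×10^-5) / (2π×0.134 m) = 0.124 H.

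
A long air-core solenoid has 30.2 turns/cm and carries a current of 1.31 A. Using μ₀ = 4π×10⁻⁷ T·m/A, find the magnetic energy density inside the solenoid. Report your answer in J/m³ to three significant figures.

B = μ₀nI = (4π×10⁻⁷)(3.020×10^3)(1.31) = 4.972×10^-3 T.
u = B²/(2μ₀) = (4.972×10^-3)²/(2×4π×10⁻⁷) = 9.834 J/m³.

u ≈ 9.83 J/m³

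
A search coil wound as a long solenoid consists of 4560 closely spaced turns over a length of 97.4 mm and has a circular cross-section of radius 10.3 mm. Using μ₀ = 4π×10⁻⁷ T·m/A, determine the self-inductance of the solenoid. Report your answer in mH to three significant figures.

A = πr² = π(1.030×10^-2 m)² = 3.333×10^-4 m².
For a long solenoid, L = μ₀N²A/ℓ.
L = (4π×10⁻⁷)(4560)²(3.333×10^-4)/(9.740×10^-2 m) = 8.941×10^-2 H.

L ≈ 89.4 mH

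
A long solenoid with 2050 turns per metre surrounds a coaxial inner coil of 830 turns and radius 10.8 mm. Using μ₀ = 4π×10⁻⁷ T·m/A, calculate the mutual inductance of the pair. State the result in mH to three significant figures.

The outer solenoid produces a uniform field B₁ = μ₀n₁I₁ across the inner coil,
so the flux linkage is N₂Φ = N₂B₁A₂ = μ₀n₁N₂A₂·I₁, giving M = μ₀n₁N₂A₂.
A₂ = πr² = π(1.080×10^-2 m)² = 3.664×10^-4 m².
M = (4π×10⁻⁷)(2050)(830)(3.664×10^-4) = 7.835×10^-4 H.

M ≈ 0.784 mH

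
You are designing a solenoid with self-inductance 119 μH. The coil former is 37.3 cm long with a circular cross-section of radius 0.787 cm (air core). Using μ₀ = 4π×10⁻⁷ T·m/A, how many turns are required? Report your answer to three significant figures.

N ≈ 426 turns

A = πr² = π(7.870×10^-3 m)² = 1.946×10^-4 m².
From L = μ₀N²A/ℓ, N = √(Lℓ / (μ₀A)).
N = √[(1.190×10^-4)(0.373) / ((4π×10⁻⁷)×1.946×10^-4)] = √(1.815×10^5) ≈ 426.1.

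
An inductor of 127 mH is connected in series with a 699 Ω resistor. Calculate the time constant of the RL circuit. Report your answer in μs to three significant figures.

τ = L/R = (0.127 H)/(699 Ω) = 1.817×10^-4 s.

τ ≈ 182 μs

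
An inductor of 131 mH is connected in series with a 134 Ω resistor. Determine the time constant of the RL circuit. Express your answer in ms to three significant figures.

τ = L/R = (0.131 H)/(134 Ω) = 9.776×10^-4 s.

τ ≈ 0.978 ms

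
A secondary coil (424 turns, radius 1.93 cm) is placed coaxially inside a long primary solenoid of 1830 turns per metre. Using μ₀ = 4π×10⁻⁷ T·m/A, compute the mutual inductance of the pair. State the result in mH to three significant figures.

The outer solenoid produces a uniform field B₁ = μ₀n₁I₁ across the inner coil,
so the flux linkage is N₂Φ = N₂B₁A₂ = μ₀n₁N₂A₂·I₁, giving M = μ₀n₁N₂A₂.
A₂ = πr² = π(1.930×10^-2 m)² = 1.170×10^-3 m².
M = (4π×10⁻⁷)(1830)(424)(1.170×10^-3) = 1.141×10^-3 H.

M ≈ 1.14 mH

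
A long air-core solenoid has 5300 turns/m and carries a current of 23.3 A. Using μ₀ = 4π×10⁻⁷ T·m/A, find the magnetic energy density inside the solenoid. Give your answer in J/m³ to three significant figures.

u ≈ 9580 J/m³

B = μ₀nI = (4π×10⁻⁷)(5.300×10^3)(23.3) = 0.1552 T.
u = B²/(2μ₀) = (0.1552)²/(2×4π×10⁻⁷) = 9.582×10^3 J/m³.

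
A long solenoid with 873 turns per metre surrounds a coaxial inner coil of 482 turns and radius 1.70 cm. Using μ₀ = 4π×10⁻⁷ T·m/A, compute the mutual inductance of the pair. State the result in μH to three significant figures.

M ≈ 480 μH

The outer solenoid produces a uniform field B₁ = μ₀n₁I₁ across the inner coil,
so the flux linkage is N₂Φ = N₂B₁A₂ = μ₀n₁N₂A₂·I₁, giving M = μ₀n₁N₂A₂.
A₂ = πr² = π(1.700×10^-2 m)² = 9.079×10^-4 m².
M = (4π×10⁻⁷)(873)(482)(9.079×10^-4) = 4.801×10^-4 H.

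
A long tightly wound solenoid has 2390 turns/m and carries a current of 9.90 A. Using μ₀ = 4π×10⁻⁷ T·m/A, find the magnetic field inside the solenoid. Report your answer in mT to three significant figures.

B ≈ 29.7 mT

Inside a long solenoid, B = μ₀nI.
B = (4π×10⁻⁷)(2.390×10^3 m⁻¹)(9.90 A) = 2.973×10^-2 T.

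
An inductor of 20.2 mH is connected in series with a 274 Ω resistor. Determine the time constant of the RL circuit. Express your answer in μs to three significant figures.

τ ≈ 73.7 μs

τ = L/R = (2.020×10^-2 H)/(274 Ω) = 7.372×10^-5 s.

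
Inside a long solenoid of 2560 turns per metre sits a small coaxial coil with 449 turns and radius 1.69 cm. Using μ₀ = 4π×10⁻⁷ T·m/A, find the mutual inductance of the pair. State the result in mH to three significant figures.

The outer solenoid produces a uniform field B₁ = μ₀n₁I₁ across the inner coil,
so the flux linkage is N₂Φ = N₂B₁A₂ = μ₀n₁N₂A₂·I₁, giving M = μ₀n₁N₂A₂.
A₂ = πr² = π(1.690×10^-2 m)² = 8.973×10^-4 m².
M = (4π×10⁻⁷)(2560)(449)(8.973×10^-4) = 1.296×10^-3 H.

M ≈ 1.30 mH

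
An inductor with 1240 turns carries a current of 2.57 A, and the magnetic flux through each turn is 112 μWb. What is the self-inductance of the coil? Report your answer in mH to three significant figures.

L ≈ 54.0 mH

Self-inductance is defined by L = NΦ_B/I (flux linkage over current).
L = (1240)(1.120×10^-4 Wb)/(2.57 A) = 5.404×10^-2 H.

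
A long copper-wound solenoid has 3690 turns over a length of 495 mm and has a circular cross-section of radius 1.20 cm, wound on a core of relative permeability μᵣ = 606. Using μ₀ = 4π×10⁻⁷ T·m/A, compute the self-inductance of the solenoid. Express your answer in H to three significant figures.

L ≈ 9.48 H

A = πr² = π(1.200×10^-2 m)² = 4.524×10^-4 m².
For a long solenoid, L = μ₀μᵣN²A/ℓ.
L = (4π×10⁻⁷)(606)(3690)²(4.524×10^-4)/(0.495 m) = 9.476 H.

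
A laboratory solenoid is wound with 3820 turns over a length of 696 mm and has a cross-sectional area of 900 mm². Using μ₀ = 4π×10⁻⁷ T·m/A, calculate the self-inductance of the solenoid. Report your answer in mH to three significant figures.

A = 900 mm² = 9.000×10^-4 m².
For a long solenoid, L = μ₀N²A/ℓ.
L = (4π×10⁻⁷)(3820)²(9.000×10^-4)/(0.696 m) = 2.371×10^-2 H.

L ≈ 23.7 mH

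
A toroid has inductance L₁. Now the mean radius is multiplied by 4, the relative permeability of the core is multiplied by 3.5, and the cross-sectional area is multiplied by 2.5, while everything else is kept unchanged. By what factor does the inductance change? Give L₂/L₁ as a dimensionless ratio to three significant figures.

L₂/L₁ = 2.19

For a toroid, L ∝ μᵣN²A/R.
L₂/L₁ = (4)^-1 × (3.5) × (2.5) = 2.19.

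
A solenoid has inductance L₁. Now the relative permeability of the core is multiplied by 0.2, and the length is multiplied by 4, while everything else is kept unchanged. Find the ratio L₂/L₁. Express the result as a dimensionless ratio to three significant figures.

For a solenoid, L ∝ μᵣN²A/ℓ.
L₂/L₁ = (0.2) × (4)^-1 = 0.0500.

L₂/L₁ = 0.0500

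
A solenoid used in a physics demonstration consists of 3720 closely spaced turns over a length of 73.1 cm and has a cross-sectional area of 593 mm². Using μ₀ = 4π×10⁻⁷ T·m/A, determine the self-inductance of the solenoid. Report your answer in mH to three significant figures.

L ≈ 14.1 mH

A = 593 mm² = 5.930×10^-4 m².
For a long solenoid, L = μ₀N²A/ℓ.
L = (4π×10⁻⁷)(3720)²(5.930×10^-4)/(0.731 m) = 1.411×10^-2 H.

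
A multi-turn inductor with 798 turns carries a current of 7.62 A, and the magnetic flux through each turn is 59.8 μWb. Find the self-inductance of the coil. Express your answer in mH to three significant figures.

L ≈ 6.26 mH

Self-inductance is defined by L = NΦ_B/I (flux linkage over current).
L = (798)(5.980×10^-5 Wb)/(7.62 A) = 6.263×10^-3 H.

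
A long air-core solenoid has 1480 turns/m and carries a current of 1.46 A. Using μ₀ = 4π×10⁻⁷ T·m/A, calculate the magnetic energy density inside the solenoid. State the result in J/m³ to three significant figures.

B = μ₀nI = (4π×10⁻⁷)(1.480×10^3)(1.46) = 2.715×10^-3 T.
u = B²/(2μ₀) = (2.715×10^-3)²/(2×4π×10⁻⁷) = 2.934 J/m³.

u ≈ 2.93 J/m³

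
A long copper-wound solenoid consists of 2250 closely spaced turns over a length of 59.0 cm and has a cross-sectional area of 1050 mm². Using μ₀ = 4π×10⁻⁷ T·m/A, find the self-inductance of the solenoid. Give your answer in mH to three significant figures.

A = 1050 mm² = 1.050×10^-3 m².
For a long solenoid, L = μ₀N²A/ℓ.
L = (4π×10⁻⁷)(2250)²(1.050×10^-3)/(0.59 m) = 1.132×10^-2 H.

L ≈ 11.3 mH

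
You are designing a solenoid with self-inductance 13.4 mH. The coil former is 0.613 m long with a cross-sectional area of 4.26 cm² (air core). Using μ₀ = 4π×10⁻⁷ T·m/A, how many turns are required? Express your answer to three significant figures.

N ≈ 3920 turns

A = 4.26 cm² = 4.260×10^-4 m².
From L = μ₀N²A/ℓ, N = √(Lℓ / (μ₀A)).
N = √[(1.340×10^-2)(0.613) / ((4π×10⁻⁷)×4.260×10^-4)] = √(1.534×10^7) ≈ 3917.2.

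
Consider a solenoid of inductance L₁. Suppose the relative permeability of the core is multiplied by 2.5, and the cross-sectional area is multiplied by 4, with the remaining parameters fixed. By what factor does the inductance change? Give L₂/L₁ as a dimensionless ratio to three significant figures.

L₂/L₁ = 10.0

For a solenoid, L ∝ μᵣN²A/ℓ.
L₂/L₁ = (2.5) × (4) = 10.0.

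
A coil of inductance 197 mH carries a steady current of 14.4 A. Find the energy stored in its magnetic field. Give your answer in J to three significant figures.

U ≈ 20.4 J

Stored magnetic energy: U = ½LI².
U = ½(0.197 H)(14.4 A)² = 20.42 J.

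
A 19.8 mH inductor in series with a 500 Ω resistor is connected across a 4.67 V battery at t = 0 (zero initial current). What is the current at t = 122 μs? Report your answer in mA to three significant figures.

τ = L/R = 1.980×10^-2/500 = 3.960×10^-5 s; final current I_∞ = ε/R = 4.67/500 = 9.340×10^-3 A.
I(t) = I_∞(1 − e^(−t/τ)) with t/τ = 3.081.
I = (9.340×10^-3)(1 − e^(−3.081)) = 8.911×10^-3 A.

I ≈ 8.91 mA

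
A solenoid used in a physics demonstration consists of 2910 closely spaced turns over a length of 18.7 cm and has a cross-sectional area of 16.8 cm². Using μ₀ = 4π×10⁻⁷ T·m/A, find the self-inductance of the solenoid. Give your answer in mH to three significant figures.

A = 16.8 cm² = 1.680×10^-3 m².
For a long solenoid, L = μ₀N²A/ℓ.
L = (4π×10⁻⁷)(2910)²(1.680×10^-3)/(0.187 m) = 9.560×10^-2 H.

L ≈ 95.6 mH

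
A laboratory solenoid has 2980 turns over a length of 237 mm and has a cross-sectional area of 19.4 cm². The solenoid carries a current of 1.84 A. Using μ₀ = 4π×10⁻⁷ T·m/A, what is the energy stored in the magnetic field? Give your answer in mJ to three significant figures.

U ≈ 155 mJ

A = 19.4 cm² = 1.940×10^-3 m².
L = μ₀N²A/ℓ = (4π×10⁻⁷)(2980)²(1.940×10^-3)/(0.237) = 9.1347×10^-2 H.
U = ½LI² = ½(9.1347×10^-2)(1.84)² = 0.1546 J.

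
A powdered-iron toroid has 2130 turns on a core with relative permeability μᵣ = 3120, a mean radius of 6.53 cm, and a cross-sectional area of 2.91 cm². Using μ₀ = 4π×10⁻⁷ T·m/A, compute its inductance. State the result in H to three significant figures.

For a thin toroid, L = μ₀μᵣN²A/(2πR).
L = (4π×10⁻⁷)(3120)(2130)²(2.910×10^-4) / (2π×6.530×10^-2 m) = 12.62 H.

L ≈ 12.6 H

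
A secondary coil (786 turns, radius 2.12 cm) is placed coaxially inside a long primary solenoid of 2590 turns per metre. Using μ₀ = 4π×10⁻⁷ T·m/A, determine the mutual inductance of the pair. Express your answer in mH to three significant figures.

The outer solenoid produces a uniform field B₁ = μ₀n₁I₁ across the inner coil,
so the flux linkage is N₂Φ = N₂B₁A₂ = μ₀n₁N₂A₂·I₁, giving M = μ₀n₁N₂A₂.
A₂ = πr² = π(2.120×10^-2 m)² = 1.412×10^-3 m².
M = (4π×10⁻⁷)(2590)(786)(1.412×10^-3) = 3.612×10^-3 H.

M ≈ 3.61 mH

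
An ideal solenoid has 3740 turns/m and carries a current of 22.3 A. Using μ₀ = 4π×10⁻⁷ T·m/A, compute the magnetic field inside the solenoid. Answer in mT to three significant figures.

B ≈ 105 mT

Inside a long solenoid, B = μ₀nI.
B = (4π×10⁻⁷)(3.740×10^3 m⁻¹)(22.3 A) = 0.1048 T.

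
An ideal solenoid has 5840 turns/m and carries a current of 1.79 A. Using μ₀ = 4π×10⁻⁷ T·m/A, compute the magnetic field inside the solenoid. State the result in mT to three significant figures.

Inside a long solenoid, B = μ₀nI.
B = (4π×10⁻⁷)(5.840×10^3 m⁻¹)(1.79 A) = 1.314×10^-2 T.

B ≈ 13.1 mT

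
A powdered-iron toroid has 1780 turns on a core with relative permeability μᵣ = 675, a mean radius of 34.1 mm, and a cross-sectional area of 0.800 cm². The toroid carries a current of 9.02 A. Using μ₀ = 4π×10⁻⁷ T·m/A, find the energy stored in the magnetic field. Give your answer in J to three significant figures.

L = μ₀μᵣN²A/(2πR) = (4π×10⁻⁷)(675)(1780)²(8.000×10^-5)/(2π×3.410×10^-2) = 1.003 H.
U = ½LI² = ½(1.003)(9.02)² = 40.82 J.

U ≈ 40.8 J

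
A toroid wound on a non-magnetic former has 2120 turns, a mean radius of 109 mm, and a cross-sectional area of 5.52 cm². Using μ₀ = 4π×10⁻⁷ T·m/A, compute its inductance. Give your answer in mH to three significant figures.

For a thin toroid, L = μ₀N²A/(2πR).
L = (4π×10⁻⁷)(2120)²(5.520×10^-4) / (2π×0.109 m) = 4.552×10^-3 H.

L ≈ 4.55 mH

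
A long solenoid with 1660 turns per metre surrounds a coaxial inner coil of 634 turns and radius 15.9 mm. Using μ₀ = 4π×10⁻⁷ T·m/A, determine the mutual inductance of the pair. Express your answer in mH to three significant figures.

The outer solenoid produces a uniform field B₁ = μ₀n₁I₁ across the inner coil,
so the flux linkage is N₂Φ = N₂B₁A₂ = μ₀n₁N₂A₂·I₁, giving M = μ₀n₁N₂A₂.
A₂ = πr² = π(1.590×10^-2 m)² = 7.942×10^-4 m².
M = (4π×10⁻⁷)(1660)(634)(7.942×10^-4) = 1.050×10^-3 H.

M ≈ 1.05 mH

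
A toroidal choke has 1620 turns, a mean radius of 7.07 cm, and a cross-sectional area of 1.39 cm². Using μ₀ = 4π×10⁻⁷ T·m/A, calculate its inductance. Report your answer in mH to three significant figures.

For a thin toroid, L = μ₀N²A/(2πR).
L = (4π×10⁻⁷)(1620)²(1.390×10^-4) / (2π×7.070×10^-2 m) = 1.032×10^-3 H.

L ≈ 1.03 mH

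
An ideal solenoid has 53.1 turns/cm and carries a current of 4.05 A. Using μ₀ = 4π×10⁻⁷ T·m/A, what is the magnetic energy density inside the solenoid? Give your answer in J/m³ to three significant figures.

B = μ₀nI = (4π×10⁻⁷)(5.310×10^3)(4.05) = 2.702×10^-2 T.
u = B²/(2μ₀) = (2.702×10^-2)²/(2×4π×10⁻⁷) = 290.6 J/m³.

u ≈ 291 J/m³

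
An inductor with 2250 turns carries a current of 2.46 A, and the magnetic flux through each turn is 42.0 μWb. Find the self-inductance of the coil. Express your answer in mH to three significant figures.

L ≈ 38.4 mH

Self-inductance is defined by L = NΦ_B/I (flux linkage over current).
L = (2250)(4.200×10^-5 Wb)/(2.46 A) = 3.841×10^-2 H.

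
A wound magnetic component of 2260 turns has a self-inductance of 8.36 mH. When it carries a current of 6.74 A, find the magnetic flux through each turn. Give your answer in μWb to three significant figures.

Φ_B ≈ 24.9 μWb

From L = NΦ_B/I, the flux per turn is Φ_B = LI/N.
Φ_B = (8.360×10^-3 H)(6.74 A)/2260 = 2.493×10^-5 Wb.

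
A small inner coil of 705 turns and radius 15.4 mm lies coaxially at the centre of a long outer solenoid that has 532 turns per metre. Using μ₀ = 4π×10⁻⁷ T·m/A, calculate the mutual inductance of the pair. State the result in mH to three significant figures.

M ≈ 0.351 mH

The outer solenoid produces a uniform field B₁ = μ₀n₁I₁ across the inner coil,
so the flux linkage is N₂Φ = N₂B₁A₂ = μ₀n₁N₂A₂·I₁, giving M = μ₀n₁N₂A₂.
A₂ = πr² = π(1.540×10^-2 m)² = 7.451×10^-4 m².
M = (4π×10⁻⁷)(532)(705)(7.451×10^-4) = 3.512×10^-4 H.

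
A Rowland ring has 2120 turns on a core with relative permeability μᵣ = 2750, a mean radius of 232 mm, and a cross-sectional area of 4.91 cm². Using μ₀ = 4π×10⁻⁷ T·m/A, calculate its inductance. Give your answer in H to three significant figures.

L ≈ 5.23 H

For a thin toroid, L = μ₀μᵣN²A/(2πR).
L = (4π×10⁻⁷)(2750)(2120)²(4.910×10^-4) / (2π×0.232 m) = 5.232 H.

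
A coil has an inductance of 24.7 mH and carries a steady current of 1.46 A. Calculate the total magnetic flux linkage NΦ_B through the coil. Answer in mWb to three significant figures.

From L = NΦ_B/I, the flux linkage is NΦ_B = LI.
NΦ_B = (2.470×10^-2 H)(1.46 A) = 3.606×10^-2 Wb.

NΦ_B ≈ 36.1 mWb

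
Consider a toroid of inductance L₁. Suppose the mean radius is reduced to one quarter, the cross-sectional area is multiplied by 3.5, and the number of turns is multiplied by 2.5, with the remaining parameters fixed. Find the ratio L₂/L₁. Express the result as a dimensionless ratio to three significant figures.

For a toroid, L ∝ μᵣN²A/R.
L₂/L₁ = (0.25)^-1 × (3.5) × (2.5)^2 = 87.5.

L₂/L₁ = 87.5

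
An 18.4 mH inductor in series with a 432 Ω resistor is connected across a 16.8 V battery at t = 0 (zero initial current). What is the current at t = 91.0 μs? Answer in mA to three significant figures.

τ = L/R = 1.840×10^-2/432 = 4.259×10^-5 s; final current I_∞ = ε/R = 16.8/432 = 3.889×10^-2 A.
I(t) = I_∞(1 − e^(−t/τ)) with t/τ = 2.137.
I = (3.889×10^-2)(1 − e^(−2.137)) = 3.430×10^-2 A.

I ≈ 34.3 mA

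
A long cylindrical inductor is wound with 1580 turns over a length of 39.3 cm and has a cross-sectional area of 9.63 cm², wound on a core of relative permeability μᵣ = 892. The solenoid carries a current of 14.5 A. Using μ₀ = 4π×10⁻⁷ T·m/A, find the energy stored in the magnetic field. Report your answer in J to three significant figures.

A = 9.63 cm² = 9.630×10^-4 m².
L = μ₀μᵣN²A/ℓ = (4π×10⁻⁷)(892)(1580)²(9.630×10^-4)/(0.393) = 6.857 H.
U = ½LI² = ½(6.857)(14.5)² = 720.8 J.

U ≈ 721 J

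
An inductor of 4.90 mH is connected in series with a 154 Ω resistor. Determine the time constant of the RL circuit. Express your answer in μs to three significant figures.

τ ≈ 31.8 μs

τ = L/R = (4.900×10^-3 H)/(154 Ω) = 3.182×10^-5 s.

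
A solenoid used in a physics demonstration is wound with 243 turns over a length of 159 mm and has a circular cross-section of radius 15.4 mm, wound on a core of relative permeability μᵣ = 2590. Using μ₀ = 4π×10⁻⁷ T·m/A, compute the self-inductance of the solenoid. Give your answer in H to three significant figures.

A = πr² = π(1.540×10^-2 m)² = 7.451×10^-4 m².
For a long solenoid, L = μ₀μᵣN²A/ℓ.
L = (4π×10⁻⁷)(2590)(243)²(7.451×10^-4)/(0.159 m) = 0.9006 H.

L ≈ 0.901 H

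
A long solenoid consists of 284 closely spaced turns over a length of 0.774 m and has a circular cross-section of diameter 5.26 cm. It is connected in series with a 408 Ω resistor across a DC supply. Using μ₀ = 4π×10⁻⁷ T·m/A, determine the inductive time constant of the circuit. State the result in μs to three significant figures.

τ ≈ 0.697 μs

A = π(d/2)² = π(2.630×10^-2 m)² = 2.173×10^-3 m².
L = μ₀N²A/ℓ = (4π×10⁻⁷)(284)²(2.173×10^-3)/(0.774) = 2.846×10^-4 H.
τ = L/R = (2.846×10^-4)/(408) = 6.974×10^-7 s.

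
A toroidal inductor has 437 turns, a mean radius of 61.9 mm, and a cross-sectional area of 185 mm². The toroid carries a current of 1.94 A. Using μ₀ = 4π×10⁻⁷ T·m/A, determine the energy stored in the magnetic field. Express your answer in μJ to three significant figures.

L = μ₀N²A/(2πR) = (4π×10⁻⁷)(437)²(1.850×10^-4)/(2π×6.190×10^-2) = 1.141×10^-4 H.
U = ½LI² = ½(1.141×10^-4)(1.94)² = 2.148×10^-4 J.

U ≈ 215 μJ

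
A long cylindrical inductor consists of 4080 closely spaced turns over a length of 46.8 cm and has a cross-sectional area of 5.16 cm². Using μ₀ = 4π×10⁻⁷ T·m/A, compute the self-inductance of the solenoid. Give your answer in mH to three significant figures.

L ≈ 23.1 mH

A = 5.16 cm² = 5.160×10^-4 m².
For a long solenoid, L = μ₀N²A/ℓ.
L = (4π×10⁻⁷)(4080)²(5.160×10^-4)/(0.468 m) = 2.306×10^-2 H.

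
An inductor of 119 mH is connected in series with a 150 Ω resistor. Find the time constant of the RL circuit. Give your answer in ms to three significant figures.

τ ≈ 0.793 ms

τ = L/R = (0.119 H)/(150 Ω) = 7.933×10^-4 s.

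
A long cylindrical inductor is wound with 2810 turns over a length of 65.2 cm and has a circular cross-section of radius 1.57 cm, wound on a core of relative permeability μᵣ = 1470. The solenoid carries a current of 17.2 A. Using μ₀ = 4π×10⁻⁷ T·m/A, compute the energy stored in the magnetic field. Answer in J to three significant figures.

A = πr² = π(1.570×10^-2 m)² = 7.744×10^-4 m².
L = μ₀μᵣN²A/ℓ = (4π×10⁻⁷)(1470)(2810)²(7.744×10^-4)/(0.652) = 17.32 H.
U = ½LI² = ½(17.32)(17.2)² = 2.563×10^3 J.

U ≈ 2560 J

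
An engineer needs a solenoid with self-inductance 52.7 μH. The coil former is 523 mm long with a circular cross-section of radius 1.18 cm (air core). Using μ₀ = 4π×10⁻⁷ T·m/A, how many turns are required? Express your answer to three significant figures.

N ≈ 224 turns

A = πr² = π(1.180×10^-2 m)² = 4.374×10^-4 m².
From L = μ₀N²A/ℓ, N = √(Lℓ / (μ₀A)).
N = √[(5.270×10^-5)(0.523) / ((4π×10⁻⁷)×4.374×10^-4)] = √(5.014×10^4) ≈ 223.9.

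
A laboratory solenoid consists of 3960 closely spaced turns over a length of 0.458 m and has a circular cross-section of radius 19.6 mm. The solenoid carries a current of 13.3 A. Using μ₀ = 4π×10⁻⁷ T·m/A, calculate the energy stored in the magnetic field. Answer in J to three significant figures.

U ≈ 4.59 J

A = πr² = π(1.960×10^-2 m)² = 1.207×10^-3 m².
L = μ₀N²A/ℓ = (4π×10⁻⁷)(3960)²(1.207×10^-3)/(0.458) = 5.193×10^-2 H.
U = ½LI² = ½(5.193×10^-2)(13.3)² = 4.593 J.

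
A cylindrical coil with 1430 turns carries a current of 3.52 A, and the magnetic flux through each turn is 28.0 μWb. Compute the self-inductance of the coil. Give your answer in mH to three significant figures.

Self-inductance is defined by L = NΦ_B/I (flux linkage over current).
L = (1430)(2.800×10^-5 Wb)/(3.52 A) = 1.137×10^-2 H.

L ≈ 11.4 mH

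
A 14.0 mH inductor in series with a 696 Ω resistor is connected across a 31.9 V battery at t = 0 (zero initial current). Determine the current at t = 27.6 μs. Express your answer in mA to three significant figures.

τ = L/R = 1.400×10^-2/696 = 2.011×10^-5 s; final current I_∞ = ε/R = 31.9/696 = 4.583×10^-2 A.
I(t) = I_∞(1 − e^(−t/τ)) with t/τ = 1.372.
I = (4.583×10^-2)(1 − e^(−1.372)) = 3.421×10^-2 A.

I ≈ 34.2 mA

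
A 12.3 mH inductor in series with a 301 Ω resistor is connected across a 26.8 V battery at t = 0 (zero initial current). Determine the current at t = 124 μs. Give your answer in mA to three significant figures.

I ≈ 84.8 mA

τ = L/R = 1.230×10^-2/301 = 4.086×10^-5 s; final current I_∞ = ε/R = 26.8/301 = 8.904×10^-2 A.
I(t) = I_∞(1 − e^(−t/τ)) with t/τ = 3.034.
I = (8.904×10^-2)(1 − e^(−3.034)) = 8.475×10^-2 A.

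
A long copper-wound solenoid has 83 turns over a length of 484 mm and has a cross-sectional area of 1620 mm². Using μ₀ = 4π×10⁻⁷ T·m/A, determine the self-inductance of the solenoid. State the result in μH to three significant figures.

A = 1620 mm² = 1.620×10^-3 m².
For a long solenoid, L = μ₀N²A/ℓ.
L = (4π×10⁻⁷)(83)²(1.620×10^-3)/(0.484 m) = 2.898×10^-5 H.

L ≈ 29.0 μH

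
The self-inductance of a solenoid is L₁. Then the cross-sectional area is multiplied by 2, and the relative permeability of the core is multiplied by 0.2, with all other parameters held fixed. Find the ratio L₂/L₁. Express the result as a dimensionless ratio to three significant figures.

For a solenoid, L ∝ μᵣN²A/ℓ.
L₂/L₁ = (2) × (0.2) = 0.400.

L₂/L₁ = 0.400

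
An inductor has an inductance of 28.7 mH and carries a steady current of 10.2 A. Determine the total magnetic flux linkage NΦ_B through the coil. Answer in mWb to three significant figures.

From L = NΦ_B/I, the flux linkage is NΦ_B = LI.
NΦ_B = (2.870×10^-2 H)(10.2 A) = 0.2927 Wb.

NΦ_B ≈ 293 mWb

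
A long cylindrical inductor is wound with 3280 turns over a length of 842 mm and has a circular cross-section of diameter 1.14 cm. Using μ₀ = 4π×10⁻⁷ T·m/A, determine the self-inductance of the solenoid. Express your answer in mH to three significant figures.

A = π(d/2)² = π(5.700×10^-3 m)² = 1.021×10^-4 m².
For a long solenoid, L = μ₀N²A/ℓ.
L = (4π×10⁻⁷)(3280)²(1.021×10^-4)/(0.842 m) = 1.639×10^-3 H.

L ≈ 1.64 mH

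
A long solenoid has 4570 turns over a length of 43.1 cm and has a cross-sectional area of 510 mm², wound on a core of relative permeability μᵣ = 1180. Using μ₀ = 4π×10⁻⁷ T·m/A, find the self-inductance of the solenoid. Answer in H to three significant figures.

A = 510 mm² = 5.100×10^-4 m².
For a long solenoid, L = μ₀μᵣN²A/ℓ.
L = (4π×10⁻⁷)(1180)(4570)²(5.100×10^-4)/(0.431 m) = 36.645 H.

L ≈ 36.6 H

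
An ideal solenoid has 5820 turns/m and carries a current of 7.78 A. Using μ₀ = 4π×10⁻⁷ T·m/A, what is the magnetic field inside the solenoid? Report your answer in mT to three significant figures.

B ≈ 56.9 mT

Inside a long solenoid, B = μ₀nI.
B = (4π×10⁻⁷)(5.820×10^3 m⁻¹)(7.78 A) = 5.690×10^-2 T.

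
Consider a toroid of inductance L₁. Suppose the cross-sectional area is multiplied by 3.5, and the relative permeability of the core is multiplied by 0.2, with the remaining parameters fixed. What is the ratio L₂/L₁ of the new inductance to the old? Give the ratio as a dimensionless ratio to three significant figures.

L₂/L₁ = 0.700

For a toroid, L ∝ μᵣN²A/R.
L₂/L₁ = (3.5) × (0.2) = 0.700.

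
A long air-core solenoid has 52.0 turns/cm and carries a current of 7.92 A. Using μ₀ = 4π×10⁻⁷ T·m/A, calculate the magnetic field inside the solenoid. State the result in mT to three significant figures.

B ≈ 51.8 mT

Inside a long solenoid, B = μ₀nI.
B = (4π×10⁻⁷)(5.200×10^3 m⁻¹)(7.92 A) = 5.175×10^-2 T.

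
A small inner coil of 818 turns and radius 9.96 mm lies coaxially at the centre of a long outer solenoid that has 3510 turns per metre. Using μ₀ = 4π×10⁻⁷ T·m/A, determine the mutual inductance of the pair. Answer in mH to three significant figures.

M ≈ 1.12 mH

The outer solenoid produces a uniform field B₁ = μ₀n₁I₁ across the inner coil,
so the flux linkage is N₂Φ = N₂B₁A₂ = μ₀n₁N₂A₂·I₁, giving M = μ₀n₁N₂A₂.
A₂ = πr² = π(9.960×10^-3 m)² = 3.117×10^-4 m².
M = (4π×10⁻⁷)(3510)(818)(3.117×10^-4) = 1.124×10^-3 H.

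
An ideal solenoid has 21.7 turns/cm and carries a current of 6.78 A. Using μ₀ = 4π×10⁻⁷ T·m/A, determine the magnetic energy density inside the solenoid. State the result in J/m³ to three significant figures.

u ≈ 136 J/m³

B = μ₀nI = (4π×10⁻⁷)(2.170×10^3)(6.78) = 1.849×10^-2 T.
u = B²/(2μ₀) = (1.849×10^-2)²/(2×4π×10⁻⁷) = 136 J/m³.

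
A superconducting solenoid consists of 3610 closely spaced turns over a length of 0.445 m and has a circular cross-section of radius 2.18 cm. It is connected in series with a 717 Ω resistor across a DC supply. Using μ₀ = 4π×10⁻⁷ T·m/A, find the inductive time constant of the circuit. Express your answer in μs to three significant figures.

A = πr² = π(2.180×10^-2 m)² = 1.493×10^-3 m².
L = μ₀N²A/ℓ = (4π×10⁻⁷)(3610)²(1.493×10^-3)/(0.445) = 5.494×10^-2 H.
τ = L/R = (5.494×10^-2)/(717) = 7.663×10^-5 s.

τ ≈ 76.6 μs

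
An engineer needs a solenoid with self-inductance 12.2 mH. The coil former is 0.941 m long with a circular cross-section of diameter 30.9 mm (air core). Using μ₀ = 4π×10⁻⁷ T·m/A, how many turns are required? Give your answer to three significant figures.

A = π(d/2)² = π(1.545×10^-2 m)² = 7.499×10^-4 m².
From L = μ₀N²A/ℓ, N = √(Lℓ / (μ₀A)).
N = √[(1.220×10^-2)(0.941) / ((4π×10⁻⁷)×7.499×10^-4)] = √(1.218×10^7) ≈ 3490.3.

N ≈ 3490 turns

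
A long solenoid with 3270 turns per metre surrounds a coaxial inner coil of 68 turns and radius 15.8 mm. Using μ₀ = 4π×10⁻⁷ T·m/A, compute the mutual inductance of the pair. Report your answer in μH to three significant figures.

M ≈ 219 μH

The outer solenoid produces a uniform field B₁ = μ₀n₁I₁ across the inner coil,
so the flux linkage is N₂Φ = N₂B₁A₂ = μ₀n₁N₂A₂·I₁, giving M = μ₀n₁N₂A₂.
A₂ = πr² = π(1.580×10^-2 m)² = 7.843×10^-4 m².
M = (4π×10⁻⁷)(3270)(68)(7.843×10^-4) = 2.191×10^-4 H.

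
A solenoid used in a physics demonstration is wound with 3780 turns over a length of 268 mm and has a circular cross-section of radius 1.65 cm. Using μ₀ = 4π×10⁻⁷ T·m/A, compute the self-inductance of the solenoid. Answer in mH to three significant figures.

A = πr² = π(1.650×10^-2 m)² = 8.553×10^-4 m².
For a long solenoid, L = μ₀N²A/ℓ.
L = (4π×10⁻⁷)(3780)²(8.553×10^-4)/(0.268 m) = 5.730×10^-2 H.

L ≈ 57.3 mH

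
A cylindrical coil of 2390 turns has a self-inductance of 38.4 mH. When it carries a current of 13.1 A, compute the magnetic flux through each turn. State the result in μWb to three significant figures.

From L = NΦ_B/I, the flux per turn is Φ_B = LI/N.
Φ_B = (3.840×10^-2 H)(13.1 A)/2390 = 2.1048×10^-4 Wb.

Φ_B ≈ 210 μWb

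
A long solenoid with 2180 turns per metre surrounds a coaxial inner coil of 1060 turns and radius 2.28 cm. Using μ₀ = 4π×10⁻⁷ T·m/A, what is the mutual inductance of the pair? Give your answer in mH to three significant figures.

The outer solenoid produces a uniform field B₁ = μ₀n₁I₁ across the inner coil,
so the flux linkage is N₂Φ = N₂B₁A₂ = μ₀n₁N₂A₂·I₁, giving M = μ₀n₁N₂A₂.
A₂ = πr² = π(2.280×10^-2 m)² = 1.633×10^-3 m².
M = (4π×10⁻⁷)(2180)(1060)(1.633×10^-3) = 4.742×10^-3 H.

M ≈ 4.74 mH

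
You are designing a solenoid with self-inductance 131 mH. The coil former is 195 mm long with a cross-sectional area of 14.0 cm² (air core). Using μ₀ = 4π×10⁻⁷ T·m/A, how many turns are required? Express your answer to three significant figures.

A = 14.0 cm² = 1.400×10^-3 m².
From L = μ₀N²A/ℓ, N = √(Lℓ / (μ₀A)).
N = √[(0.131)(0.195) / ((4π×10⁻⁷)×1.400×10^-3)] = √(1.452×10^7) ≈ 3810.5.

N ≈ 3810 turns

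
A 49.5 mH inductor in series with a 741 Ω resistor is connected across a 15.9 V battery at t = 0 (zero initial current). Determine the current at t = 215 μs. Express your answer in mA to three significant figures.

τ = L/R = 4.950×10^-2/741 = 6.680×10^-5 s; final current I_∞ = ε/R = 15.9/741 = 2.146×10^-2 A.
I(t) = I_∞(1 − e^(−t/τ)) with t/τ = 3.218.
I = (2.146×10^-2)(1 − e^(−3.218)) = 2.060×10^-2 A.

I ≈ 20.6 mA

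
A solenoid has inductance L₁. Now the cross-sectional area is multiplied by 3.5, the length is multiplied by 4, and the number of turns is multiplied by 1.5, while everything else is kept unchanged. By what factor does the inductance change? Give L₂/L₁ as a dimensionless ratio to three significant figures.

For a solenoid, L ∝ μᵣN²A/ℓ.
L₂/L₁ = (3.5) × (4)^-1 × (1.5)^2 = 1.97.

L₂/L₁ = 1.97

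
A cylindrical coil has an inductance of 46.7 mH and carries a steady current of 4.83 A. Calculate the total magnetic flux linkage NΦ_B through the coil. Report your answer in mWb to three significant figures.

From L = NΦ_B/I, the flux linkage is NΦ_B = LI.
NΦ_B = (4.670×10^-2 H)(4.83 A) = 0.2256 Wb.

NΦ_B ≈ 226 mWb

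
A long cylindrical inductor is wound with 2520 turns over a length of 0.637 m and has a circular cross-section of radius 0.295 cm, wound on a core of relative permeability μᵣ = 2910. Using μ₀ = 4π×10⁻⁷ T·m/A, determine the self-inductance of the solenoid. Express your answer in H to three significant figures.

A = πr² = π(2.950×10^-3 m)² = 2.734×10^-5 m².
For a long solenoid, L = μ₀μᵣN²A/ℓ.
L = (4π×10⁻⁷)(2910)(2520)²(2.734×10^-5)/(0.637 m) = 0.9967 H.

L ≈ 0.997 H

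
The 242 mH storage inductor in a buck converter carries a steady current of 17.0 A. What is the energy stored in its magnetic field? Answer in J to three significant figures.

Stored magnetic energy: U = ½LI².
U = ½(0.242 H)(17.0 A)² = 34.97 J.

U ≈ 35.0 J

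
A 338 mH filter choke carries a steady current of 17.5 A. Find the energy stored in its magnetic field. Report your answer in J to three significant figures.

U ≈ 51.8 J

Stored magnetic energy: U = ½LI².
U = ½(0.338 H)(17.5 A)² = 51.76 J.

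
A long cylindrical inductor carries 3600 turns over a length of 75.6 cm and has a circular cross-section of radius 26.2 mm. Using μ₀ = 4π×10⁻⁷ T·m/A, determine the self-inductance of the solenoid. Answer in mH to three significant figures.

A = πr² = π(2.620×10^-2 m)² = 2.157×10^-3 m².
For a long solenoid, L = μ₀N²A/ℓ.
L = (4π×10⁻⁷)(3600)²(2.157×10^-3)/(0.756 m) = 4.646×10^-2 H.

L ≈ 46.5 mH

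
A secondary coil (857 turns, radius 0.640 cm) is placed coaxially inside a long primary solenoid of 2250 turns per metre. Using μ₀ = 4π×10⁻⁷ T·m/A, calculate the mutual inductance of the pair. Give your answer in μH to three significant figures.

M ≈ 312 μH

The outer solenoid produces a uniform field B₁ = μ₀n₁I₁ across the inner coil,
so the flux linkage is N₂Φ = N₂B₁A₂ = μ₀n₁N₂A₂·I₁, giving M = μ₀n₁N₂A₂.
A₂ = πr² = π(6.400×10^-3 m)² = 1.287×10^-4 m².
M = (4π×10⁻⁷)(2250)(857)(1.287×10^-4) = 3.118×10^-4 H.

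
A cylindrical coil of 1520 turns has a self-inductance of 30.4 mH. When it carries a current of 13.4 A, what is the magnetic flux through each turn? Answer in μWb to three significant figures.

Φ_B ≈ 268 μWb

From L = NΦ_B/I, the flux per turn is Φ_B = LI/N.
Φ_B = (3.040×10^-2 H)(13.4 A)/1520 = 2.680×10^-4 Wb.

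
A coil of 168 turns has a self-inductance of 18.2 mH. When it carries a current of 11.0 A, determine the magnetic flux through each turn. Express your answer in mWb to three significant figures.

Φ_B ≈ 1.19 mWb

From L = NΦ_B/I, the flux per turn is Φ_B = LI/N.
Φ_B = (1.820×10^-2 H)(11.0 A)/168 = 1.192×10^-3 Wb.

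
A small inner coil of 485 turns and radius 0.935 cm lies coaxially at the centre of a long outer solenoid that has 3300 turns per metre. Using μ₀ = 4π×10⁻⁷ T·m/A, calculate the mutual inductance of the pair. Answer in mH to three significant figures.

M ≈ 0.552 mH

The outer solenoid produces a uniform field B₁ = μ₀n₁I₁ across the inner coil,
so the flux linkage is N₂Φ = N₂B₁A₂ = μ₀n₁N₂A₂·I₁, giving M = μ₀n₁N₂A₂.
A₂ = πr² = π(9.350×10^-3 m)² = 2.746×10^-4 m².
M = (4π×10⁻⁷)(3300)(485)(2.746×10^-4) = 5.524×10^-4 H.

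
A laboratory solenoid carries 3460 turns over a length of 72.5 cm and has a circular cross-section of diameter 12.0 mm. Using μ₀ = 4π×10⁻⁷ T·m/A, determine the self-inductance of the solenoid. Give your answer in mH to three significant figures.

L ≈ 2.35 mH

A = π(d/2)² = π(6.000×10^-3 m)² = 1.131×10^-4 m².
For a long solenoid, L = μ₀N²A/ℓ.
L = (4π×10⁻⁷)(3460)²(1.131×10^-4)/(0.725 m) = 2.347×10^-3 H.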